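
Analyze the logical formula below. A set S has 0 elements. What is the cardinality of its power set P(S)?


The power set of a set with n elements has 2^n elements.
|P(S)| = 2^0 = 1

1


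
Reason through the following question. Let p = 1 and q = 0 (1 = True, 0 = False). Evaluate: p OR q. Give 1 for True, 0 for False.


p = 1, q = 0
Operation: p OR q
Evaluate: 1 OR 0 = 1

1


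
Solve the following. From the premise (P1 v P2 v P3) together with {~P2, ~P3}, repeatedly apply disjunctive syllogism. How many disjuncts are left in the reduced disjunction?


Original disjuncts (3): P1, P2, P3
Negated (eliminate): ~P2, ~P3
Remaining disjuncts: P1
Count = 3 - 2 = 1

1


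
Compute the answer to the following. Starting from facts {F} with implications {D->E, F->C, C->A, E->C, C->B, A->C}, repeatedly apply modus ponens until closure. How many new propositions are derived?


Initial facts: {F}
Apply modus ponens to closure:
  F and F->C  =>  C
  C and C->A  =>  A
  C and C->B  =>  B
Final known: {A, B, C, F}
New propositions: {A, B, C}
Count = 3

3


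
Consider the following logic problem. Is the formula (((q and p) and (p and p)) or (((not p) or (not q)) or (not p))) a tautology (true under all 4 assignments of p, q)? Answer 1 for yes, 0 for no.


Check all 4 assignments:
p=0, q=0: 1
p=0, q=1: 1
p=1, q=0: 1
p=1, q=1: 1
Satisfying count = 4/4.
Tautology iff count = 4: yes.

1


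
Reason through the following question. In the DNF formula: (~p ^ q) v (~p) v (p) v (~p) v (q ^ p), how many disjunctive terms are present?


A DNF formula is a disjunction of terms (conjunctions).
Terms are separated by v.
Counting the disjuncts: 5 terms.

5


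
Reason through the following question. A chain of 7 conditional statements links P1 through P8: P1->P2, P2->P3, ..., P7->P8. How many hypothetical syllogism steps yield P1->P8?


With 7 implications in a chain connecting 8 propositions:
P1->P2, P2->P3, ..., P7->P8
Steps needed = (number of implications) - 1 = 7 - 1 = 6

6


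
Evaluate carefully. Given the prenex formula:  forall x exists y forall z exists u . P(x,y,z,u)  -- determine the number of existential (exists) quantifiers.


Quantifier prefix: forall x exists y forall z exists u
Mark each quantifier type:
  U E U E
Universal count = 2, Existential count = 2
Asked for existential (exists) quantifiers: 2

2


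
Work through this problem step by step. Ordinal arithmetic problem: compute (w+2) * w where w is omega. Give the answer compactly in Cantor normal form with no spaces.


Compute (w+2) * w.
Ordinal * is associative and left-distributive over +, but NOT commutative; for finite n>1, n*w = w but w*n stays w*n.
(w+2) * w = sup{(w+2)*k : k<w} = sup{w*k+2} = w^2 (the +2 tail is absorbed in the limit).
Result = w^2

w^2


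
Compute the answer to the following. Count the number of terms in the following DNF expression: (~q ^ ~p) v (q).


A DNF formula is a disjunction of terms (conjunctions).
Terms are separated by v.
Counting the disjuncts: 2 terms.

2


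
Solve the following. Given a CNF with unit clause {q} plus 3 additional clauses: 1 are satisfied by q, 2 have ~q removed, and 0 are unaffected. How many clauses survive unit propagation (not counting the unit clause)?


Satisfied (removed): 1
Shortened (remain): 2
Unchanged (remain): 0
Remaining = 2 + 0 = 2

2


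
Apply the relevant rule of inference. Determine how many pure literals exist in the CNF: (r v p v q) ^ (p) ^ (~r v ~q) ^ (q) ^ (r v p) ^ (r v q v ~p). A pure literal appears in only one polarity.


Check each variable for pure literal status:
p: mixed (not pure)
q: mixed (not pure)
r: mixed (not pure)
Pure literal count = 0

0


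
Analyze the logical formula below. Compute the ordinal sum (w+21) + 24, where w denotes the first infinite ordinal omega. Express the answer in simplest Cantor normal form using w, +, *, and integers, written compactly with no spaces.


Compute (w+21) + 24.
Ordinal + is associative but NOT commutative; for finite n>0, n + w = w but w + n stays w+n.
By associativity: (w+21) + 24 = w + (21+24) = w+45.
Result = w+45

w+45


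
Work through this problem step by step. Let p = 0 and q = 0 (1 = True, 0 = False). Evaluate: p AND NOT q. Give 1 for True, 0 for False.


p = 0, q = 0
Operation: p AND NOT q
Evaluate: 0 AND NOT 0 = 0

0


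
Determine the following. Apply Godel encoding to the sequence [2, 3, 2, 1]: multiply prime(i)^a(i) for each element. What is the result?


Encode each element as an exponent of the corresponding prime:
  2^2 = 4
  3^3 = 27
  5^2 = 25
  7^1 = 7
Product = 4 * 27 * 25 * 7 = 18900

18900


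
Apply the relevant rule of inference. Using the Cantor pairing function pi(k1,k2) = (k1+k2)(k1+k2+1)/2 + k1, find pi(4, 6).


k1 + k2 = 10
(k1+k2)(k1+k2+1)/2 = 10 * 11 / 2 = 55
pi = 55 + 4 = 59

59


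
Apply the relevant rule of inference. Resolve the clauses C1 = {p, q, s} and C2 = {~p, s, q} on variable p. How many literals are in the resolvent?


Remove p from C1 and ~p from C2.
C1 remainder: {q, s}
C2 remainder: {s, q}
Union (resolvent): {q, s}
Resolvent has 2 literal(s).

2


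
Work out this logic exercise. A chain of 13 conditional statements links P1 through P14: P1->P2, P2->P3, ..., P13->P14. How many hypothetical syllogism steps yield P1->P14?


With 13 implications in a chain connecting 14 propositions:
P1->P2, P2->P3, ..., P13->P14
Steps needed = (number of implications) - 1 = 13 - 1 = 12

12


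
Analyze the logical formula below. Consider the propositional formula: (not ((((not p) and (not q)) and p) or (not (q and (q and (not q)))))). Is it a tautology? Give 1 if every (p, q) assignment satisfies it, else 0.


Check all 4 assignments:
p=0, q=0: 0
p=0, q=1: 0
p=1, q=0: 0
p=1, q=1: 0
Satisfying count = 0/4.
Tautology iff count = 4: no.

0


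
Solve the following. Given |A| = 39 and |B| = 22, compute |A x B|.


The Cartesian product A x B contains all ordered pairs (a, b).
|A x B| = |A| * |B| = 39 * 22 = 858

858


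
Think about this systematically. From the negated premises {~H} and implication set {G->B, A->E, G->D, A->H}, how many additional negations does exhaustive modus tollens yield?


Initial negated facts: {~H}
Apply modus tollens to closure:
  ~H and A->H  =>  ~A
Final negated: {~A, ~H}
New negations: {~A}
Count = 1

1


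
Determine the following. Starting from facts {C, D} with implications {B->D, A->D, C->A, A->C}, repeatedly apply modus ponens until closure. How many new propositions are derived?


Initial facts: {C, D}
Apply modus ponens to closure:
  C and C->A  =>  A
Final known: {A, C, D}
New propositions: {A}
Count = 1

1


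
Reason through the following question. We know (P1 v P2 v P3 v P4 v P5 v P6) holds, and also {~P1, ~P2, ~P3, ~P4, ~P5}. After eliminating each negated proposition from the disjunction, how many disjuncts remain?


Original disjuncts (6): P1, P2, P3, P4, P5, P6
Negated (eliminate): ~P1, ~P2, ~P3, ~P4, ~P5
Remaining disjuncts: P6
Count = 6 - 5 = 1

1


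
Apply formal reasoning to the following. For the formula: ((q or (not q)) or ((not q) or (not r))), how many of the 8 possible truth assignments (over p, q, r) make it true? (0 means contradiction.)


Check all 8 assignments:
p=0, q=0, r=0: 1
p=0, q=0, r=1: 1
p=0, q=1, r=0: 1
p=0, q=1, r=1: 1
p=1, q=0, r=0: 1
p=1, q=0, r=1: 1
p=1, q=1, r=0: 1
p=1, q=1, r=1: 1
Count of True = 8

8


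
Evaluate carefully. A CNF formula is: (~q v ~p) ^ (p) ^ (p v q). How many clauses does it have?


A CNF formula is a conjunction of clauses.
Clauses are separated by ^.
Counting the conjuncts: 3 clauses.

3


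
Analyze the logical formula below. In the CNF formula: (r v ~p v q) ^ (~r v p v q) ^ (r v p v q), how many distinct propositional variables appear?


Identify each variable that appears in the formula.
Variables found: p, q, r
Count = 3

3


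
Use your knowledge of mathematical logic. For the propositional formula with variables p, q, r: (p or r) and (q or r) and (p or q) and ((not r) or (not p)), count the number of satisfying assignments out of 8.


Evaluate all 8 assignments for p, q, r:
p=0, q=0, r=0: 0
p=0, q=0, r=1: 0
p=0, q=1, r=0: 0
p=0, q=1, r=1: 1
p=1, q=0, r=0: 0
p=1, q=0, r=1: 0
p=1, q=1, r=0: 1
p=1, q=1, r=1: 0
Satisfying count = 2

2


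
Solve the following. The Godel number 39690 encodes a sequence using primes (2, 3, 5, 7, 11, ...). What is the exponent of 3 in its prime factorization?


Factorize 39690 by dividing by 3 repeatedly.
Division steps: 3 divides 39690 exactly 4 time(s).
Exponent of 3 = 4

4


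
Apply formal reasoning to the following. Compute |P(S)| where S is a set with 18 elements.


The power set of a set with n elements has 2^n elements.
|P(S)| = 2^18 = 262144

262144


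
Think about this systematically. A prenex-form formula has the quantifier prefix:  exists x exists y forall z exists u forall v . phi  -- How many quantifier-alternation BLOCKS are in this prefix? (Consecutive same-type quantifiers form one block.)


Quantifier-type sequence: E E A E A  (A=forall, E=exists)
Group into maximal same-type runs:
  Ex2 | Ax1 | Ex1 | Ax1
Number of blocks = 4

4


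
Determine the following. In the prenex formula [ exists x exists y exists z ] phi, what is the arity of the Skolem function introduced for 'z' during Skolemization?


Quantifier prefix: exists x exists y exists z
'z' is existentially quantified at position 3.
No universal quantifiers precede it.
Skolem function arity = 0 (a Skolem constant)

0


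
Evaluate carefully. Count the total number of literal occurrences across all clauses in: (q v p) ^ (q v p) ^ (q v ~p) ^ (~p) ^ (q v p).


Counting literals in each clause:
Clause 1: 2 literal(s)
Clause 2: 2 literal(s)
Clause 3: 2 literal(s)
Clause 4: 1 literal(s)
Clause 5: 2 literal(s)
Total = 9

9


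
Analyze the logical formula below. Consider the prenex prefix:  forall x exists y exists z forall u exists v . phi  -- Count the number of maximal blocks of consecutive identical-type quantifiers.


Quantifier-type sequence: A E E A E  (A=forall, E=exists)
Group into maximal same-type runs:
  Ax1 | Ex2 | Ax1 | Ex1
Number of blocks = 4

4


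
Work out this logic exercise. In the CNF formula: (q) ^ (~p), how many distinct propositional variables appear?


Identify each variable that appears in the formula.
Variables found: p, q
Count = 2

2


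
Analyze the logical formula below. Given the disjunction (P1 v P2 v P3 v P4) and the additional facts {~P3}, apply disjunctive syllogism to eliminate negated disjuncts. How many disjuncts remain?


Original disjuncts (4): P1, P2, P3, P4
Negated (eliminate): ~P3
Remaining disjuncts: P1, P2, P4
Count = 4 - 1 = 3

3


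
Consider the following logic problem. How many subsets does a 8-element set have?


The power set of a set with n elements has 2^n elements.
|P(S)| = 2^8 = 256

256


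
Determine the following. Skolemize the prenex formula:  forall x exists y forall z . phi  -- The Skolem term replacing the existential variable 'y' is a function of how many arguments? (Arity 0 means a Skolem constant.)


Quantifier prefix: forall x exists y forall z
'y' is existentially quantified at position 2.
Universal variables preceding it: x
Skolem function arity = 1

1


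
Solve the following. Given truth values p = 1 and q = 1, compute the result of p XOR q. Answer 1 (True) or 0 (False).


p = 1, q = 1
Operation: p XOR q
Evaluate: 1 XOR 1 = 0

0


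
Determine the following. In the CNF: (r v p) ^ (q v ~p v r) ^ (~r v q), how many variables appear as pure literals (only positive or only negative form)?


Check each variable for pure literal status:
p: mixed (not pure)
q: pure positive
r: mixed (not pure)
Pure literal count = 1

1


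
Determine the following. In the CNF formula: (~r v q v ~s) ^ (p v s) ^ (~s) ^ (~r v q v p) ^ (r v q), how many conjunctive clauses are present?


A CNF formula is a conjunction of clauses.
Clauses are separated by ^.
Counting the conjuncts: 5 clauses.

5


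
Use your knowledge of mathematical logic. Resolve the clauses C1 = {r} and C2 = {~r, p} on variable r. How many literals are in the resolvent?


Remove r from C1 and ~r from C2.
C1 remainder: {}
C2 remainder: {p}
Union (resolvent): {p}
Resolvent has 1 literal(s).

1


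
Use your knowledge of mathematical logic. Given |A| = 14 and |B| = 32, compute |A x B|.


The Cartesian product A x B contains all ordered pairs (a, b).
|A x B| = |A| * |B| = 14 * 32 = 448

448


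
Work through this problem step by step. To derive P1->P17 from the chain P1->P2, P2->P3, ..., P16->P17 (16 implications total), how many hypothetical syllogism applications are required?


With 16 implications in a chain connecting 17 propositions:
P1->P2, P2->P3, ..., P16->P17
Steps needed = (number of implications) - 1 = 16 - 1 = 15

15


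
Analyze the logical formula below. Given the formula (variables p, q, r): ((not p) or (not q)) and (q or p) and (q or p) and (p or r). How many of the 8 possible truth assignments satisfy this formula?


Evaluate all 8 assignments for p, q, r:
p=0, q=0, r=0: 0
p=0, q=0, r=1: 0
p=0, q=1, r=0: 0
p=0, q=1, r=1: 1
p=1, q=0, r=0: 1
p=1, q=0, r=1: 1
p=1, q=1, r=0: 0
p=1, q=1, r=1: 0
Satisfying count = 3

3


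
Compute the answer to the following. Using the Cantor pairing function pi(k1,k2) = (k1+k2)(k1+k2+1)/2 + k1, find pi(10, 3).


k1 + k2 = 13
(k1+k2)(k1+k2+1)/2 = 13 * 14 / 2 = 91
pi = 91 + 10 = 101

101


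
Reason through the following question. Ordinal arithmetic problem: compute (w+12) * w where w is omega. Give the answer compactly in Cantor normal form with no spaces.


Compute (w+12) * w.
Ordinal * is associative and left-distributive over +, but NOT commutative; for finite n>1, n*w = w but w*n stays w*n.
(w+12) * w = sup{(w+12)*k : k<w} = sup{w*k+12} = w^2 (the +12 tail is absorbed in the limit).
Result = w^2

w^2


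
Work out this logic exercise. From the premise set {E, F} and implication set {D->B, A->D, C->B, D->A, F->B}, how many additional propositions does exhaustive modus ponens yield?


Initial facts: {E, F}
Apply modus ponens to closure:
  F and F->B  =>  B
Final known: {B, E, F}
New propositions: {B}
Count = 1

1


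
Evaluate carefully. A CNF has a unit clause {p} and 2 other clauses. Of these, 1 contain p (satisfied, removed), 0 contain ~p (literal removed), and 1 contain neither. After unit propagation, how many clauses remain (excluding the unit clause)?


Satisfied (removed): 1
Shortened (remain): 0
Unchanged (remain): 1
Remaining = 0 + 1 = 1

1


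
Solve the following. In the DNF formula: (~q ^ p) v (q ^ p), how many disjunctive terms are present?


A DNF formula is a disjunction of terms (conjunctions).
Terms are separated by v.
Counting the disjuncts: 2 terms.

2


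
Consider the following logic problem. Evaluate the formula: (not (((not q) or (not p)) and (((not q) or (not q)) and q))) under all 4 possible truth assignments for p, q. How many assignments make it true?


Check all 4 assignments:
p=0, q=0: 1
p=0, q=1: 1
p=1, q=0: 1
p=1, q=1: 1
Count of True = 4

4


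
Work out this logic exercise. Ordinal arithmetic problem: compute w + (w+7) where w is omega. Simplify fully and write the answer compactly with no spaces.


Compute w + (w+7).
Ordinal + is associative but NOT commutative; for finite n>0, n + w = w but w + n stays w+n.
w + (w+7) = (w+w) + 7 = w*2+7.
Result = w*2+7

w*2+7


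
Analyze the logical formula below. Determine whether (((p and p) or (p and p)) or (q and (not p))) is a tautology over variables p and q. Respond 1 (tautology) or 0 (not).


Check all 4 assignments:
p=0, q=0: 0
p=0, q=1: 1
p=1, q=0: 1
p=1, q=1: 1
Satisfying count = 3/4.
Tautology iff count = 4: no.

0


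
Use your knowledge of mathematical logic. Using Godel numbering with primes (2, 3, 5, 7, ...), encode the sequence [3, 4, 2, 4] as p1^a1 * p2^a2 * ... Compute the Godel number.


Encode each element as an exponent of the corresponding prime:
  2^3 = 8
  3^4 = 81
  5^2 = 25
  7^4 = 2401
Product = 8 * 81 * 25 * 2401 = 38896200

38896200


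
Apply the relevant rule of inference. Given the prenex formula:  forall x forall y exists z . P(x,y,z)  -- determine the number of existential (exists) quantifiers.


Quantifier prefix: forall x forall y exists z
Mark each quantifier type:
  U U E
Universal count = 2, Existential count = 1
Asked for existential (exists) quantifiers: 1

1


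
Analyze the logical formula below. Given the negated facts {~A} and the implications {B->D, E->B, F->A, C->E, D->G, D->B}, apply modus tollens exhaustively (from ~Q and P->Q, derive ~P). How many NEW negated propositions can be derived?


Initial negated facts: {~A}
Apply modus tollens to closure:
  ~A and F->A  =>  ~F
Final negated: {~A, ~F}
New negations: {~F}
Count = 1

1


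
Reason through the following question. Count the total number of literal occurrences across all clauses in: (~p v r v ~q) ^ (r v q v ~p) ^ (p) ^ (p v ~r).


Counting literals in each clause:
Clause 1: 3 literal(s)
Clause 2: 3 literal(s)
Clause 3: 1 literal(s)
Clause 4: 2 literal(s)
Total = 9

9


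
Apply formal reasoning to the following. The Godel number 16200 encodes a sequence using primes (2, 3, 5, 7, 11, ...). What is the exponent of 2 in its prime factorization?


Factorize 16200 by dividing by 2 repeatedly.
Division steps: 2 divides 16200 exactly 3 time(s).
Exponent of 2 = 3

3


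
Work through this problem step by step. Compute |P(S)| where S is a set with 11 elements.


The power set of a set with n elements has 2^n elements.
|P(S)| = 2^11 = 2048

2048


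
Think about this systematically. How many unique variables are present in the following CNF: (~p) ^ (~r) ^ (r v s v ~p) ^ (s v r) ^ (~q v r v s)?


Identify each variable that appears in the formula.
Variables found: p, q, r, s
Count = 4

4


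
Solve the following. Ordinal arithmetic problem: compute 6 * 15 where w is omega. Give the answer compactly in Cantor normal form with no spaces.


Compute 6 * 15.
Ordinal * is associative and left-distributive over +, but NOT commutative; for finite n>1, n*w = w but w*n stays w*n.
Both finite; ordinal * agrees with natural *: 6 * 15 = 90.
Result = 90

90


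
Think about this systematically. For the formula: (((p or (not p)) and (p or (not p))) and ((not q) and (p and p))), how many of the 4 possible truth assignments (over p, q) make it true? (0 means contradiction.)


Check all 4 assignments:
p=0, q=0: 0
p=0, q=1: 0
p=1, q=0: 1
p=1, q=1: 0
Count of True = 1

1


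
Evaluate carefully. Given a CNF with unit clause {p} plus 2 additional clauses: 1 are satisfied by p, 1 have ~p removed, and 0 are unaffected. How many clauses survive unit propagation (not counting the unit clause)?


Satisfied (removed): 1
Shortened (remain): 1
Unchanged (remain): 0
Remaining = 1 + 0 = 1

1


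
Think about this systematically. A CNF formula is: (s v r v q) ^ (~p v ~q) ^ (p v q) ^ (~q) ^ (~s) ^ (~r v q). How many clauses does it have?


A CNF formula is a conjunction of clauses.
Clauses are separated by ^.
Counting the conjuncts: 6 clauses.

6


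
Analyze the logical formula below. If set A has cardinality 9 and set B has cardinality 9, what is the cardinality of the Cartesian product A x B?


The Cartesian product A x B contains all ordered pairs (a, b).
|A x B| = |A| * |B| = 9 * 9 = 81

81


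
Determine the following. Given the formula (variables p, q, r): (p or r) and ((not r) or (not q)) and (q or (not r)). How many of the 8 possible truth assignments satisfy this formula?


Evaluate all 8 assignments for p, q, r:
p=0, q=0, r=0: 0
p=0, q=0, r=1: 0
p=0, q=1, r=0: 0
p=0, q=1, r=1: 0
p=1, q=0, r=0: 1
p=1, q=0, r=1: 0
p=1, q=1, r=0: 1
p=1, q=1, r=1: 0
Satisfying count = 2

2


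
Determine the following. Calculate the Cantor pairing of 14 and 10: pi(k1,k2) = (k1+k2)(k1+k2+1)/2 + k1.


k1 + k2 = 24
(k1+k2)(k1+k2+1)/2 = 24 * 25 / 2 = 300
pi = 300 + 14 = 314

314


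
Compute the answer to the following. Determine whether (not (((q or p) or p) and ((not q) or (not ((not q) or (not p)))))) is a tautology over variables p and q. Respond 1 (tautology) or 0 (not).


Check all 4 assignments:
p=0, q=0: 1
p=0, q=1: 1
p=1, q=0: 0
p=1, q=1: 0
Satisfying count = 2/4.
Tautology iff count = 4: no.

0


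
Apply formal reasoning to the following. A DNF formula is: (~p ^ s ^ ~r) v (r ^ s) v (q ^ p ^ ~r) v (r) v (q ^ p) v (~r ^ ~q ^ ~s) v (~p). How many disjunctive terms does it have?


A DNF formula is a disjunction of terms (conjunctions).
Terms are separated by v.
Counting the disjuncts: 7 terms.

7


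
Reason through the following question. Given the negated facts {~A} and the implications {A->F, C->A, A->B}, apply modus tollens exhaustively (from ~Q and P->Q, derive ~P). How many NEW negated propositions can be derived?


Initial negated facts: {~A}
Apply modus tollens to closure:
  ~A and C->A  =>  ~C
Final negated: {~A, ~C}
New negations: {~C}
Count = 1

1


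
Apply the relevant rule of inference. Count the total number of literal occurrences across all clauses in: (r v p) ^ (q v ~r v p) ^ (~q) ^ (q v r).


Counting literals in each clause:
Clause 1: 2 literal(s)
Clause 2: 3 literal(s)
Clause 3: 1 literal(s)
Clause 4: 2 literal(s)
Total = 8

8


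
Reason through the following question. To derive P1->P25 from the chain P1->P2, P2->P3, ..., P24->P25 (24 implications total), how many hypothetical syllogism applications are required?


With 24 implications in a chain connecting 25 propositions:
P1->P2, P2->P3, ..., P24->P25
Steps needed = (number of implications) - 1 = 24 - 1 = 23

23


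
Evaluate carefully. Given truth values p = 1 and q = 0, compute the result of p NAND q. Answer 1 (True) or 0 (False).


p = 1, q = 0
Operation: p NAND q
Evaluate: 1 NAND 0 = 1

1


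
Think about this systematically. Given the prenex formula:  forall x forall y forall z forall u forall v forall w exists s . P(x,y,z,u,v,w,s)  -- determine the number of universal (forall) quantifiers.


Quantifier prefix: forall x forall y forall z forall u forall v forall w exists s
Mark each quantifier type:
  U U U U U U E
Universal count = 6, Existential count = 1
Asked for universal (forall) quantifiers: 6

6


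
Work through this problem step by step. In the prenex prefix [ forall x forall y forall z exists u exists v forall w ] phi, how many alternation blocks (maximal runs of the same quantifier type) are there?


Quantifier-type sequence: A A A E E A  (A=forall, E=exists)
Group into maximal same-type runs:
  Ax3 | Ex2 | Ax1
Number of blocks = 3

3


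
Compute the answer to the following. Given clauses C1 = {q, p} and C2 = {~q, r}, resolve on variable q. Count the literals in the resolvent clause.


Remove q from C1 and ~q from C2.
C1 remainder: {p}
C2 remainder: {r}
Union (resolvent): {p, r}
Resolvent has 2 literal(s).

2


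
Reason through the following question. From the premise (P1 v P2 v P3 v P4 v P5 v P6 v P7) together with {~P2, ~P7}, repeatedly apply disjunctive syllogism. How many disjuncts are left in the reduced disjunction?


Original disjuncts (7): P1, P2, P3, P4, P5, P6, P7
Negated (eliminate): ~P2, ~P7
Remaining disjuncts: P1, P3, P4, P5, P6
Count = 7 - 2 = 5

5


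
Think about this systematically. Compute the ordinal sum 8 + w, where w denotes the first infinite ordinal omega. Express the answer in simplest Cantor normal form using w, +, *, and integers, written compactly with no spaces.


Compute 8 + w.
Ordinal + is associative but NOT commutative; for finite n>0, n + w = w but w + n stays w+n.
Any finite left addend is absorbed by w on the right: 8 + w = w.
Result = w

w


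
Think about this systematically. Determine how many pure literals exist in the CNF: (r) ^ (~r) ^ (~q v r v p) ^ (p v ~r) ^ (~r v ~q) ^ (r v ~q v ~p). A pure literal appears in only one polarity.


Check each variable for pure literal status:
p: mixed (not pure)
q: pure negative
r: mixed (not pure)
Pure literal count = 1

1


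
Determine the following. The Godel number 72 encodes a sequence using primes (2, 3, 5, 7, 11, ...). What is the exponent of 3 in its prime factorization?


Factorize 72 by dividing by 3 repeatedly.
Division steps: 3 divides 72 exactly 2 time(s).
Exponent of 3 = 2

2


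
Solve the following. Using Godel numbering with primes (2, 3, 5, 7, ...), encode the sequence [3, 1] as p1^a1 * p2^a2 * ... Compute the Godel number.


Encode each element as an exponent of the corresponding prime:
  2^3 = 8
  3^1 = 3
Product = 8 * 3 = 24

24


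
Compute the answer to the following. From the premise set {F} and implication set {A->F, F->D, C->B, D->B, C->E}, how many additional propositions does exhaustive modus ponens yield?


Initial facts: {F}
Apply modus ponens to closure:
  F and F->D  =>  D
  D and D->B  =>  B
Final known: {B, D, F}
New propositions: {B, D}
Count = 2

2


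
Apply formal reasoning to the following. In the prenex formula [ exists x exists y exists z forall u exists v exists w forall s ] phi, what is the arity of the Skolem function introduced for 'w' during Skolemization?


Quantifier prefix: exists x exists y exists z forall u exists v exists w forall s
'w' is existentially quantified at position 6.
Universal variables preceding it: u
Skolem function arity = 1

1


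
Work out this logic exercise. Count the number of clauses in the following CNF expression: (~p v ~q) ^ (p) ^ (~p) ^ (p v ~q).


A CNF formula is a conjunction of clauses.
Clauses are separated by ^.
Counting the conjuncts: 4 clauses.

4


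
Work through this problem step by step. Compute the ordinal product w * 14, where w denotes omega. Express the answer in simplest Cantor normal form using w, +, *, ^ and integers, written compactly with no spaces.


Compute w * 14.
Ordinal * is associative and left-distributive over +, but NOT commutative; for finite n>1, n*w = w but w*n stays w*n.
w * 14 means 14 copies of w concatenated: w*14.
Result = w*14

w*14


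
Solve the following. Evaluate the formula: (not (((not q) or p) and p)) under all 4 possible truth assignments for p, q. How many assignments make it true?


Check all 4 assignments:
p=0, q=0: 1
p=0, q=1: 1
p=1, q=0: 0
p=1, q=1: 0
Count of True = 2

2


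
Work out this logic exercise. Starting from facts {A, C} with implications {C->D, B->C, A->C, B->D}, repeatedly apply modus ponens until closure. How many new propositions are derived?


Initial facts: {A, C}
Apply modus ponens to closure:
  C and C->D  =>  D
Final known: {A, C, D}
New propositions: {D}
Count = 1

1


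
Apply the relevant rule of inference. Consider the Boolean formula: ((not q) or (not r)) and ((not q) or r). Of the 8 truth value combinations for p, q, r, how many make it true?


Evaluate all 8 assignments for p, q, r:
p=0, q=0, r=0: 1
p=0, q=0, r=1: 1
p=0, q=1, r=0: 0
p=0, q=1, r=1: 0
p=1, q=0, r=0: 1
p=1, q=0, r=1: 1
p=1, q=1, r=0: 0
p=1, q=1, r=1: 0
Satisfying count = 4

4


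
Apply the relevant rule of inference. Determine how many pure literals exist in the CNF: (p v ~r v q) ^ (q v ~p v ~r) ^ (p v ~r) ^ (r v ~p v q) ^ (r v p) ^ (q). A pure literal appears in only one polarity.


Check each variable for pure literal status:
p: mixed (not pure)
q: pure positive
r: mixed (not pure)
Pure literal count = 1

1


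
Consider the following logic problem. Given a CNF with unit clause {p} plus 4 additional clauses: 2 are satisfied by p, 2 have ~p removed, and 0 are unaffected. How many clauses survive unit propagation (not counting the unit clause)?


Satisfied (removed): 2
Shortened (remain): 2
Unchanged (remain): 0
Remaining = 2 + 0 = 2

2


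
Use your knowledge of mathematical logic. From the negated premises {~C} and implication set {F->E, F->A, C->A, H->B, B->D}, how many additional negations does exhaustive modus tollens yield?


Initial negated facts: {~C}
Apply modus tollens to closure:
  (no implication fires)
Final negated: {~C}
New negations: {(none)}
Count = 0

0


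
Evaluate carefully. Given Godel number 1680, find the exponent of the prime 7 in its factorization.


Factorize 1680 by dividing by 7 repeatedly.
Division steps: 7 divides 1680 exactly 1 time(s).
Exponent of 7 = 1

1


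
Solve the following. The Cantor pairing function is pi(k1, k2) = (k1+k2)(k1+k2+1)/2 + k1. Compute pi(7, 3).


k1 + k2 = 10
(k1+k2)(k1+k2+1)/2 = 10 * 11 / 2 = 55
pi = 55 + 7 = 62

62


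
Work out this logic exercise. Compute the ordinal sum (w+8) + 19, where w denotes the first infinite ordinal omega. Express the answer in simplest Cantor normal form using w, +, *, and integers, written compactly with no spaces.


Compute (w+8) + 19.
Ordinal + is associative but NOT commutative; for finite n>0, n + w = w but w + n stays w+n.
By associativity: (w+8) + 19 = w + (8+19) = w+27.
Result = w+27

w+27


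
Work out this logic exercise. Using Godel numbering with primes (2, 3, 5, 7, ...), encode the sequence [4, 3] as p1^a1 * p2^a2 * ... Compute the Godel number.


Encode each element as an exponent of the corresponding prime:
  2^4 = 16
  3^3 = 27
Product = 16 * 27 = 432

432


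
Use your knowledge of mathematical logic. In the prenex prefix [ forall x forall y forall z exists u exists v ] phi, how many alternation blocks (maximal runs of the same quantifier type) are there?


Quantifier-type sequence: A A A E E  (A=forall, E=exists)
Group into maximal same-type runs:
  Ax3 | Ex2
Number of blocks = 2

2


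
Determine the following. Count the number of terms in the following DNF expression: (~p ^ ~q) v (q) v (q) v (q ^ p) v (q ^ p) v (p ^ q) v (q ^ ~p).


A DNF formula is a disjunction of terms (conjunctions).
Terms are separated by v.
Counting the disjuncts: 7 terms.

7


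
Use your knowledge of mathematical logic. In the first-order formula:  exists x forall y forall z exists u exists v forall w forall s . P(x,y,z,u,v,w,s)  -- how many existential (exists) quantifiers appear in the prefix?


Quantifier prefix: exists x forall y forall z exists u exists v forall w forall s
Mark each quantifier type:
  E U U E E U U
Universal count = 4, Existential count = 3
Asked for existential (exists) quantifiers: 3

3


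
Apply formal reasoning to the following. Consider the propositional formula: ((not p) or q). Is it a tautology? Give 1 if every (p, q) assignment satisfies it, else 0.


Check all 4 assignments:
p=0, q=0: 1
p=0, q=1: 1
p=1, q=0: 0
p=1, q=1: 1
Satisfying count = 3/4.
Tautology iff count = 4: no.

0


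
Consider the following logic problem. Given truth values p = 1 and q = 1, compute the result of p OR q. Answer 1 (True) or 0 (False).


p = 1, q = 1
Operation: p OR q
Evaluate: 1 OR 1 = 1

1


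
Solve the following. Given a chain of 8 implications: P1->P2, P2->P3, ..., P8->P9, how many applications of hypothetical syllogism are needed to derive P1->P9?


With 8 implications in a chain connecting 9 propositions:
P1->P2, P2->P3, ..., P8->P9
Steps needed = (number of implications) - 1 = 8 - 1 = 7

7


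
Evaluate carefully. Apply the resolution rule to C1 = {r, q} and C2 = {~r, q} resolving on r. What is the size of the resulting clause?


Remove r from C1 and ~r from C2.
C1 remainder: {q}
C2 remainder: {q}
Union (resolvent): {q}
Resolvent has 1 literal(s).

1


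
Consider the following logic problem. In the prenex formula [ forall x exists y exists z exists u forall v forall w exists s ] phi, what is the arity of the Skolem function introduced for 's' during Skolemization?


Quantifier prefix: forall x exists y exists z exists u forall v forall w exists s
's' is existentially quantified at position 7.
Universal variables preceding it: x, v, w
Skolem function arity = 3

3


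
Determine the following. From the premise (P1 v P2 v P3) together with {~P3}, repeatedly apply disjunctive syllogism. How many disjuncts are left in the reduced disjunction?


Original disjuncts (3): P1, P2, P3
Negated (eliminate): ~P3
Remaining disjuncts: P1, P2
Count = 3 - 1 = 2

2


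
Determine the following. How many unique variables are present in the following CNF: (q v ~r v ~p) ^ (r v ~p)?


Identify each variable that appears in the formula.
Variables found: p, q, r
Count = 3

3


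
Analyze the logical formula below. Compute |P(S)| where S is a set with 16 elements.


The power set of a set with n elements has 2^n elements.
|P(S)| = 2^16 = 65536

65536


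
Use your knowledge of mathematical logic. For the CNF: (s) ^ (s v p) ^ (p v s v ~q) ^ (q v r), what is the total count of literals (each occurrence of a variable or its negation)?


Counting literals in each clause:
Clause 1: 1 literal(s)
Clause 2: 2 literal(s)
Clause 3: 3 literal(s)
Clause 4: 2 literal(s)
Total = 8

8


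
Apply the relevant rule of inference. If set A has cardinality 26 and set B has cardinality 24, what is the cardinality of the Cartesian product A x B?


The Cartesian product A x B contains all ordered pairs (a, b).
|A x B| = |A| * |B| = 26 * 24 = 624

624


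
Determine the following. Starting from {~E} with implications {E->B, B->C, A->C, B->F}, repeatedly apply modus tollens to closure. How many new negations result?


Initial negated facts: {~E}
Apply modus tollens to closure:
  (no implication fires)
Final negated: {~E}
New negations: {(none)}
Count = 0

0


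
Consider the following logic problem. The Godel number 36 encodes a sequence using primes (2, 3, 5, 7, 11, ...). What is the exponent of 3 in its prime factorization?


Factorize 36 by dividing by 3 repeatedly.
Division steps: 3 divides 36 exactly 2 time(s).
Exponent of 3 = 2

2


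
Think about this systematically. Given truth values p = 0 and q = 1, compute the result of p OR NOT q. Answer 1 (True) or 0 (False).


p = 0, q = 1
Operation: p OR NOT q
Evaluate: 0 OR NOT 1 = 0

0


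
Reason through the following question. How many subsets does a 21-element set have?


The power set of a set with n elements has 2^n elements.
|P(S)| = 2^21 = 2097152

2097152


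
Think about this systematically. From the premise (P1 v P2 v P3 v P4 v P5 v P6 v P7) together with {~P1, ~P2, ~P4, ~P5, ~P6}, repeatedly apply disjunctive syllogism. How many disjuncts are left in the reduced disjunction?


Original disjuncts (7): P1, P2, P3, P4, P5, P6, P7
Negated (eliminate): ~P1, ~P2, ~P4, ~P5, ~P6
Remaining disjuncts: P3, P7
Count = 7 - 5 = 2

2


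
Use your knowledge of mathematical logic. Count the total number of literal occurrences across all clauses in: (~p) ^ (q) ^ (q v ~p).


Counting literals in each clause:
Clause 1: 1 literal(s)
Clause 2: 1 literal(s)
Clause 3: 2 literal(s)
Total = 4

4


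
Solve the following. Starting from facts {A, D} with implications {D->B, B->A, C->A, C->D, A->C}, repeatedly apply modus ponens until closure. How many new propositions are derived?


Initial facts: {A, D}
Apply modus ponens to closure:
  D and D->B  =>  B
  A and A->C  =>  C
Final known: {A, B, C, D}
New propositions: {B, C}
Count = 2

2


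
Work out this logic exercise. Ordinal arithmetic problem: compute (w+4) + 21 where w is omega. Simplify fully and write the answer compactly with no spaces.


Compute (w+4) + 21.
Ordinal + is associative but NOT commutative; for finite n>0, n + w = w but w + n stays w+n.
By associativity: (w+4) + 21 = w + (4+21) = w+25.
Result = w+25

w+25


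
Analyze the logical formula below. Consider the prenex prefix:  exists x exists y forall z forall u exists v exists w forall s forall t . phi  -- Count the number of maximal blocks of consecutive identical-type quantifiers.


Quantifier-type sequence: E E A A E E A A  (A=forall, E=exists)
Group into maximal same-type runs:
  Ex2 | Ax2 | Ex2 | Ax2
Number of blocks = 4

4


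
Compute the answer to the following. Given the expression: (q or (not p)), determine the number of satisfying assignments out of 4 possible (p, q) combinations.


Check all 4 assignments:
p=0, q=0: 1
p=0, q=1: 1
p=1, q=0: 0
p=1, q=1: 1
Count of True = 3

3


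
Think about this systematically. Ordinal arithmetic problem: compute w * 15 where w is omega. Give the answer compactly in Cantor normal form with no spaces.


Compute w * 15.
Ordinal * is associative and left-distributive over +, but NOT commutative; for finite n>1, n*w = w but w*n stays w*n.
w * 15 means 15 copies of w concatenated: w*15.
Result = w*15

w*15


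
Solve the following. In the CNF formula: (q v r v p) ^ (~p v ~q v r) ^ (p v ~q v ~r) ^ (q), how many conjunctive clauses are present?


A CNF formula is a conjunction of clauses.
Clauses are separated by ^.
Counting the conjuncts: 4 clauses.

4


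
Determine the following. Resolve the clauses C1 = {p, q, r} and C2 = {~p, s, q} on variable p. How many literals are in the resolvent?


Remove p from C1 and ~p from C2.
C1 remainder: {q, r}
C2 remainder: {s, q}
Union (resolvent): {q, r, s}
Resolvent has 3 literal(s).

3


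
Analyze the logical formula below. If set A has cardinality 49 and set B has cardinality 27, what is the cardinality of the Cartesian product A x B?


The Cartesian product A x B contains all ordered pairs (a, b).
|A x B| = |A| * |B| = 49 * 27 = 1323

1323


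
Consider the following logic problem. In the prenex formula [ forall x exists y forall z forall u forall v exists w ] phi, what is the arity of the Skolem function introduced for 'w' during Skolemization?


Quantifier prefix: forall x exists y forall z forall u forall v exists w
'w' is existentially quantified at position 6.
Universal variables preceding it: x, z, u, v
Skolem function arity = 4

4


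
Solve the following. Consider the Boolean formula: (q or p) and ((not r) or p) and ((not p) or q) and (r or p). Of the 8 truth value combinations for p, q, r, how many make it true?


Evaluate all 8 assignments for p, q, r:
p=0, q=0, r=0: 0
p=0, q=0, r=1: 0
p=0, q=1, r=0: 0
p=0, q=1, r=1: 0
p=1, q=0, r=0: 0
p=1, q=0, r=1: 0
p=1, q=1, r=0: 1
p=1, q=1, r=1: 1
Satisfying count = 2

2


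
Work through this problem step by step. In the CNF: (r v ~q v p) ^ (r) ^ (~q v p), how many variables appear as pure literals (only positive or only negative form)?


Check each variable for pure literal status:
p: pure positive
q: pure negative
r: pure positive
Pure literal count = 3

3


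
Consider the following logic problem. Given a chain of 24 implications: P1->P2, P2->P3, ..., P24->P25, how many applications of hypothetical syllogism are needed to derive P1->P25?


With 24 implications in a chain connecting 25 propositions:
P1->P2, P2->P3, ..., P24->P25
Steps needed = (number of implications) - 1 = 24 - 1 = 23

23


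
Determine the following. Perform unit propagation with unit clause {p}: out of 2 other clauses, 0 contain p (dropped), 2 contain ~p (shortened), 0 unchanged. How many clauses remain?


Satisfied (removed): 0
Shortened (remain): 2
Unchanged (remain): 0
Remaining = 2 + 0 = 2

2


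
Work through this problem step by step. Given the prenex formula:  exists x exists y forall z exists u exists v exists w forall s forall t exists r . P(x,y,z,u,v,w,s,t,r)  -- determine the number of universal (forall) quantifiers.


Quantifier prefix: exists x exists y forall z exists u exists v exists w forall s forall t exists r
Mark each quantifier type:
  E E U E E E U U E
Universal count = 3, Existential count = 6
Asked for universal (forall) quantifiers: 3

3


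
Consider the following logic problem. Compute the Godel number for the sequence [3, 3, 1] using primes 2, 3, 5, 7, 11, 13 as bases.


Encode each element as an exponent of the corresponding prime:
  2^3 = 8
  3^3 = 27
  5^1 = 5
Product = 8 * 27 * 5 = 1080

1080


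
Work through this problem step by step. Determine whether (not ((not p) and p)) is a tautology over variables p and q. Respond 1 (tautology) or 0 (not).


Check all 4 assignments:
p=0, q=0: 1
p=0, q=1: 1
p=1, q=0: 1
p=1, q=1: 1
Satisfying count = 4/4.
Tautology iff count = 4: yes.

1
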